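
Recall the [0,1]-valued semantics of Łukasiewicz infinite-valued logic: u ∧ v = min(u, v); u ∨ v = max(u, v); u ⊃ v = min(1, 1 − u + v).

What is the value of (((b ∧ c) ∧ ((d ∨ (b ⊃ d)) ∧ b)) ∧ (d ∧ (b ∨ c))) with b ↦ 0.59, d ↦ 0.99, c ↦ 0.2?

0.20

(b ∧ c) = min(0.59, 0.2) = 0.2
(b ⊃ d): min(1, 1 − 0.59 + 0.99) = 1
(d ∨ (b ⊃ d)) = max(0.99, 1) = 1
((d ∨ (b ⊃ d)) ∧ b) = min(1, 0.59) = 0.59
((b ∧ c) ∧ ((d ∨ (b ⊃ d)) ∧ b)) = min(0.2, 0.59) = 0.2
(b ∨ c) = max(0.59, 0.2) = 0.59
(d ∧ (b ∨ c)) = min(0.99, 0.59) = 0.59
(((b ∧ c) ∧ ((d ∨ (b ⊃ d)) ∧ b)) ∧ (d ∧ (b ∨ c))) = min(0.2, 0.59) = 0.2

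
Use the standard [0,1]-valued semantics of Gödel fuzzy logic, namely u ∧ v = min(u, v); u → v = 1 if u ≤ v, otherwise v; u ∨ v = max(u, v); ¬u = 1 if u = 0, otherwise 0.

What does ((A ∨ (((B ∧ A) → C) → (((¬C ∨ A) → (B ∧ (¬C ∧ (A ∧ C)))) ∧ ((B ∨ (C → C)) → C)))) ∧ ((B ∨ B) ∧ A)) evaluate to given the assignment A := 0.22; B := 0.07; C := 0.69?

0.07

(B ∧ A) = min(0.07, 0.22) = 0.07
((B ∧ A) → C): 0.07 ≤ 0.69, so result = 1
¬C: Gödel ¬ of 0.69 = 0 (operand ≠ 0)
(¬C ∨ A) = max(0, 0.22) = 0.22
¬C: Gödel ¬ of 0.69 = 0 (operand ≠ 0)
(A ∧ C) = min(0.22, 0.69) = 0.22
(¬C ∧ (A ∧ C)) = min(0, 0.22) = 0
(B ∧ (¬C ∧ (A ∧ C))) = min(0.07, 0) = 0
((¬C ∨ A) → (B ∧ (¬C ∧ (A ∧ C)))): 0.22 > 0, so result = 0
(C → C): 0.69 ≤ 0.69, so result = 1
(B ∨ (C → C)) = max(0.07, 1) = 1
((B ∨ (C → C)) → C): 1 > 0.69, so result = 0.69
(((¬C ∨ A) → (B ∧ (¬C ∧ (A ∧ C)))) ∧ ((B ∨ (C → C)) → C)) = min(0, 0.69) = 0
(((B ∧ A) → C) → (((¬C ∨ A) → (B ∧ (¬C ∧ (A ∧ C)))) ∧ ((B ∨ (C → C)) → C))): 1 > 0, so result = 0
(A ∨ (((B ∧ A) → C) → (((¬C ∨ A) → (B ∧ (¬C ∧ (A ∧ C)))) ∧ ((B ∨ (C → C)) → C)))) = max(0.22, 0) = 0.22
(B ∨ B) = max(0.07, 0.07) = 0.07
((B ∨ B) ∧ A) = min(0.07, 0.22) = 0.07
((A ∨ (((B ∧ A) → C) → (((¬C ∨ A) → (B ∧ (¬C ∧ (A ∧ C)))) ∧ ((B ∨ (C → C)) → C)))) ∧ ((B ∨ B) ∧ A)) = min(0.22, 0.07) = 0.07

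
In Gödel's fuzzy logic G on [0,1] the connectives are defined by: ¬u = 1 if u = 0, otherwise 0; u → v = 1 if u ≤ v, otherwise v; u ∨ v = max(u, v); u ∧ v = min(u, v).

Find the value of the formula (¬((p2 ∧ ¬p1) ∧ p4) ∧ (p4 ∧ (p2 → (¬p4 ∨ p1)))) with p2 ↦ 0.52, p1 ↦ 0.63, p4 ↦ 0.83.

¬p1: Gödel ¬ of 0.63 = 0 (operand ≠ 0)
(p2 ∧ ¬p1) = min(0.52, 0) = 0
((p2 ∧ ¬p1) ∧ p4) = min(0, 0.83) = 0
¬((p2 ∧ ¬p1) ∧ p4): Gödel ¬ of 0 = 1 (operand is 0)
¬p4: Gödel ¬ of 0.83 = 0 (operand ≠ 0)
(¬p4 ∨ p1) = max(0, 0.63) = 0.63
(p2 → (¬p4 ∨ p1)): 0.52 ≤ 0.63, so result = 1
(p4 ∧ (p2 → (¬p4 ∨ p1))) = min(0.83, 1) = 0.83
(¬((p2 ∧ ¬p1) ∧ p4) ∧ (p4 ∧ (p2 → (¬p4 ∨ p1)))) = min(1, 0.83) = 0.83

0.83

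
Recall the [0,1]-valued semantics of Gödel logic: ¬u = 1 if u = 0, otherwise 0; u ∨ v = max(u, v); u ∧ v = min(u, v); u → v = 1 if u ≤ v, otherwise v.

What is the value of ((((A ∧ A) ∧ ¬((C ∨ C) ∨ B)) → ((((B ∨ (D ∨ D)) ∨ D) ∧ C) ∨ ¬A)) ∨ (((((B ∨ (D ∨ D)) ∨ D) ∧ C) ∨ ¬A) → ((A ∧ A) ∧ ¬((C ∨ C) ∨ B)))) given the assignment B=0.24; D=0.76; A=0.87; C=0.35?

1.00

(A ∧ A) = min(0.87, 0.87) = 0.87
(C ∨ C) = max(0.35, 0.35) = 0.35
((C ∨ C) ∨ B) = max(0.35, 0.24) = 0.35
¬((C ∨ C) ∨ B): Gödel ¬ of 0.35 = 0 (operand ≠ 0)
((A ∧ A) ∧ ¬((C ∨ C) ∨ B)) = min(0.87, 0) = 0
(D ∨ D) = max(0.76, 0.76) = 0.76
(B ∨ (D ∨ D)) = max(0.24, 0.76) = 0.76
((B ∨ (D ∨ D)) ∨ D) = max(0.76, 0.76) = 0.76
(((B ∨ (D ∨ D)) ∨ D) ∧ C) = min(0.76, 0.35) = 0.35
¬A: Gödel ¬ of 0.87 = 0 (operand ≠ 0)
((((B ∨ (D ∨ D)) ∨ D) ∧ C) ∨ ¬A) = max(0.35, 0) = 0.35
(((A ∧ A) ∧ ¬((C ∨ C) ∨ B)) → ((((B ∨ (D ∨ D)) ∨ D) ∧ C) ∨ ¬A)): 0 ≤ 0.35, so result = 1
(D ∨ D) = max(0.76, 0.76) = 0.76
(B ∨ (D ∨ D)) = max(0.24, 0.76) = 0.76
((B ∨ (D ∨ D)) ∨ D) = max(0.76, 0.76) = 0.76
(((B ∨ (D ∨ D)) ∨ D) ∧ C) = min(0.76, 0.35) = 0.35
¬A: Gödel ¬ of 0.87 = 0 (operand ≠ 0)
((((B ∨ (D ∨ D)) ∨ D) ∧ C) ∨ ¬A) = max(0.35, 0) = 0.35
(A ∧ A) = min(0.87, 0.87) = 0.87
(C ∨ C) = max(0.35, 0.35) = 0.35
((C ∨ C) ∨ B) = max(0.35, 0.24) = 0.35
¬((C ∨ C) ∨ B): Gödel ¬ of 0.35 = 0 (operand ≠ 0)
((A ∧ A) ∧ ¬((C ∨ C) ∨ B)) = min(0.87, 0) = 0
(((((B ∨ (D ∨ D)) ∨ D) ∧ C) ∨ ¬A) → ((A ∧ A) ∧ ¬((C ∨ C) ∨ B))): 0.35 > 0, so result = 0
((((A ∧ A) ∧ ¬((C ∨ C) ∨ B)) → ((((B ∨ (D ∨ D)) ∨ D) ∧ C) ∨ ¬A)) ∨ (((((B ∨ (D ∨ D)) ∨ D) ∧ C) ∨ ¬A) → ((A ∧ A) ∧ ¬((C ∨ C) ∨ B)))) = max(1, 0) = 1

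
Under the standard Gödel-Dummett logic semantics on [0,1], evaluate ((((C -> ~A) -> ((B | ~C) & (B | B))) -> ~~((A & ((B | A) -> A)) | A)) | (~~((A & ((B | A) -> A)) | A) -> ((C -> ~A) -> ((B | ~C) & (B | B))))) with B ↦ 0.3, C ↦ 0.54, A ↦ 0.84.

~A: Gödel ¬ of 0.84 = 0 (operand ≠ 0)
(C -> ~A): 0.54 > 0, so result = 0
~C: Gödel ¬ of 0.54 = 0 (operand ≠ 0)
(B | ~C) = max(0.3, 0) = 0.3
(B | B) = max(0.3, 0.3) = 0.3
((B | ~C) & (B | B)) = min(0.3, 0.3) = 0.3
((C -> ~A) -> ((B | ~C) & (B | B))): 0 ≤ 0.3, so result = 1
(B | A) = max(0.3, 0.84) = 0.84
((B | A) -> A): 0.84 ≤ 0.84, so result = 1
(A & ((B | A) -> A)) = min(0.84, 1) = 0.84
((A & ((B | A) -> A)) | A) = max(0.84, 0.84) = 0.84
~((A & ((B | A) -> A)) | A): Gödel ¬ of 0.84 = 0 (operand ≠ 0)
~~((A & ((B | A) -> A)) | A): Gödel ¬ of 0 = 1 (operand is 0)
(((C -> ~A) -> ((B | ~C) & (B | B))) -> ~~((A & ((B | A) -> A)) | A)): 1 ≤ 1, so result = 1
(B | A) = max(0.3, 0.84) = 0.84
((B | A) -> A): 0.84 ≤ 0.84, so result = 1
(A & ((B | A) -> A)) = min(0.84, 1) = 0.84
((A & ((B | A) -> A)) | A) = max(0.84, 0.84) = 0.84
~((A & ((B | A) -> A)) | A): Gödel ¬ of 0.84 = 0 (operand ≠ 0)
~~((A & ((B | A) -> A)) | A): Gödel ¬ of 0 = 1 (operand is 0)
~A: Gödel ¬ of 0.84 = 0 (operand ≠ 0)
(C -> ~A): 0.54 > 0, so result = 0
~C: Gödel ¬ of 0.54 = 0 (operand ≠ 0)
(B | ~C) = max(0.3, 0) = 0.3
(B | B) = max(0.3, 0.3) = 0.3
((B | ~C) & (B | B)) = min(0.3, 0.3) = 0.3
((C -> ~A) -> ((B | ~C) & (B | B))): 0 ≤ 0.3, so result = 1
(~~((A & ((B | A) -> A)) | A) -> ((C -> ~A) -> ((B | ~C) & (B | B)))): 1 ≤ 1, so result = 1
((((C -> ~A) -> ((B | ~C) & (B | B))) -> ~~((A & ((B | A) -> A)) | A)) | (~~((A & ((B | A) -> A)) | A) -> ((C -> ~A) -> ((B | ~C) & (B | B))))) = max(1, 1) = 1

1.00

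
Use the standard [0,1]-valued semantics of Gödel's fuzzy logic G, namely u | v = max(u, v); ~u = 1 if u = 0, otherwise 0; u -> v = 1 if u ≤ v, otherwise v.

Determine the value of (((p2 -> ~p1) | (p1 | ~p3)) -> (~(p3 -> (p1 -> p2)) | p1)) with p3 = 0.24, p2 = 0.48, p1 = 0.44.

1.00

~p1: Gödel ¬ of 0.44 = 0 (operand ≠ 0)
(p2 -> ~p1): 0.48 > 0, so result = 0
~p3: Gödel ¬ of 0.24 = 0 (operand ≠ 0)
(p1 | ~p3) = max(0.44, 0) = 0.44
((p2 -> ~p1) | (p1 | ~p3)) = max(0, 0.44) = 0.44
(p1 -> p2): 0.44 ≤ 0.48, so result = 1
(p3 -> (p1 -> p2)): 0.24 ≤ 1, so result = 1
~(p3 -> (p1 -> p2)): Gödel ¬ of 1 = 0 (operand ≠ 0)
(~(p3 -> (p1 -> p2)) | p1) = max(0, 0.44) = 0.44
(((p2 -> ~p1) | (p1 | ~p3)) -> (~(p3 -> (p1 -> p2)) | p1)): 0.44 ≤ 0.44, so result = 1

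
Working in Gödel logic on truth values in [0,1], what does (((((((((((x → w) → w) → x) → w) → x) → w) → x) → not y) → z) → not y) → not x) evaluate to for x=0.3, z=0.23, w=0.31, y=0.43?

(x → w): 0.3 ≤ 0.31, so result = 1
((x → w) → w): 1 > 0.31, so result = 0.31
(((x → w) → w) → x): 0.31 > 0.3, so result = 0.3
((((x → w) → w) → x) → w): 0.3 ≤ 0.31, so result = 1
(((((x → w) → w) → x) → w) → x): 1 > 0.3, so result = 0.3
((((((x → w) → w) → x) → w) → x) → w): 0.3 ≤ 0.31, so result = 1
(((((((x → w) → w) → x) → w) → x) → w) → x): 1 > 0.3, so result = 0.3
not y: Gödel ¬ of 0.43 = 0 (operand ≠ 0)
((((((((x → w) → w) → x) → w) → x) → w) → x) → not y): 0.3 > 0, so result = 0
(((((((((x → w) → w) → x) → w) → x) → w) → x) → not y) → z): 0 ≤ 0.23, so result = 1
not y: Gödel ¬ of 0.43 = 0 (operand ≠ 0)
((((((((((x → w) → w) → x) → w) → x) → w) → x) → not y) → z) → not y): 1 > 0, so result = 0
not x: Gödel ¬ of 0.3 = 0 (operand ≠ 0)
(((((((((((x → w) → w) → x) → w) → x) → w) → x) → not y) → z) → not y) → not x): 0 ≤ 0, so result = 1

1.00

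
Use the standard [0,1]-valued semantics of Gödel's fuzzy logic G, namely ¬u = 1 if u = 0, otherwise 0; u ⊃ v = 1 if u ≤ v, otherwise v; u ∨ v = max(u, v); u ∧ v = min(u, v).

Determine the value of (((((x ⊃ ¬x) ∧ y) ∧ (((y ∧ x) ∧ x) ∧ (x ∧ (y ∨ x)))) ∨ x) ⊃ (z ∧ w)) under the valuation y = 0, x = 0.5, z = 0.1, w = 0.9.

¬x: Gödel ¬ of 0.5 = 0 (operand ≠ 0)
(x ⊃ ¬x): 0.5 > 0, so result = 0
((x ⊃ ¬x) ∧ y) = min(0, 0) = 0
(y ∧ x) = min(0, 0.5) = 0
((y ∧ x) ∧ x) = min(0, 0.5) = 0
(y ∨ x) = max(0, 0.5) = 0.5
(x ∧ (y ∨ x)) = min(0.5, 0.5) = 0.5
(((y ∧ x) ∧ x) ∧ (x ∧ (y ∨ x))) = min(0, 0.5) = 0
(((x ⊃ ¬x) ∧ y) ∧ (((y ∧ x) ∧ x) ∧ (x ∧ (y ∨ x)))) = min(0, 0) = 0
((((x ⊃ ¬x) ∧ y) ∧ (((y ∧ x) ∧ x) ∧ (x ∧ (y ∨ x)))) ∨ x) = max(0, 0.5) = 0.5
(z ∧ w) = min(0.1, 0.9) = 0.1
(((((x ⊃ ¬x) ∧ y) ∧ (((y ∧ x) ∧ x) ∧ (x ∧ (y ∨ x)))) ∨ x) ⊃ (z ∧ w)): 0.5 > 0.1, so result = 0.1

0.10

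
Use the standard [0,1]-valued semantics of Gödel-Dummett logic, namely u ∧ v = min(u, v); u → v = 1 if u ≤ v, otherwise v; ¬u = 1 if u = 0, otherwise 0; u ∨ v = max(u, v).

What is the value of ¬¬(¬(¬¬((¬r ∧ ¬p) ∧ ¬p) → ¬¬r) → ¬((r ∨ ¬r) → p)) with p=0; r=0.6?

1.00

¬r: Gödel ¬ of 0.6 = 0 (operand ≠ 0)
¬p: Gödel ¬ of 0 = 1 (operand is 0)
(¬r ∧ ¬p) = min(0, 1) = 0
¬p: Gödel ¬ of 0 = 1 (operand is 0)
((¬r ∧ ¬p) ∧ ¬p) = min(0, 1) = 0
¬((¬r ∧ ¬p) ∧ ¬p): Gödel ¬ of 0 = 1 (operand is 0)
¬¬((¬r ∧ ¬p) ∧ ¬p): Gödel ¬ of 1 = 0 (operand ≠ 0)
¬r: Gödel ¬ of 0.6 = 0 (operand ≠ 0)
¬¬r: Gödel ¬ of 0 = 1 (operand is 0)
(¬¬((¬r ∧ ¬p) ∧ ¬p) → ¬¬r): 0 ≤ 1, so result = 1
¬(¬¬((¬r ∧ ¬p) ∧ ¬p) → ¬¬r): Gödel ¬ of 1 = 0 (operand ≠ 0)
¬r: Gödel ¬ of 0.6 = 0 (operand ≠ 0)
(r ∨ ¬r) = max(0.6, 0) = 0.6
((r ∨ ¬r) → p): 0.6 > 0, so result = 0
¬((r ∨ ¬r) → p): Gödel ¬ of 0 = 1 (operand is 0)
(¬(¬¬((¬r ∧ ¬p) ∧ ¬p) → ¬¬r) → ¬((r ∨ ¬r) → p)): 0 ≤ 1, so result = 1
¬(¬(¬¬((¬r ∧ ¬p) ∧ ¬p) → ¬¬r) → ¬((r ∨ ¬r) → p)): Gödel ¬ of 1 = 0 (operand ≠ 0)
¬¬(¬(¬¬((¬r ∧ ¬p) ∧ ¬p) → ¬¬r) → ¬((r ∨ ¬r) → p)): Gödel ¬ of 0 = 1 (operand is 0)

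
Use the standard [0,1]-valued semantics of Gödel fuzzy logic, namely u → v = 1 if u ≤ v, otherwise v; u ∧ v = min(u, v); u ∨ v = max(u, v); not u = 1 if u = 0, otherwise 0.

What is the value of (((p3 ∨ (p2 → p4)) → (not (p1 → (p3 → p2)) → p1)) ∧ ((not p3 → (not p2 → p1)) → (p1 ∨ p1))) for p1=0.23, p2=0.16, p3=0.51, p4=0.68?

0.23

(p2 → p4): 0.16 ≤ 0.68, so result = 1
(p3 ∨ (p2 → p4)) = max(0.51, 1) = 1
(p3 → p2): 0.51 > 0.16, so result = 0.16
(p1 → (p3 → p2)): 0.23 > 0.16, so result = 0.16
not (p1 → (p3 → p2)): Gödel ¬ of 0.16 = 0 (operand ≠ 0)
(not (p1 → (p3 → p2)) → p1): 0 ≤ 0.23, so result = 1
((p3 ∨ (p2 → p4)) → (not (p1 → (p3 → p2)) → p1)): 1 ≤ 1, so result = 1
not p3: Gödel ¬ of 0.51 = 0 (operand ≠ 0)
not p2: Gödel ¬ of 0.16 = 0 (operand ≠ 0)
(not p2 → p1): 0 ≤ 0.23, so result = 1
(not p3 → (not p2 → p1)): 0 ≤ 1, so result = 1
(p1 ∨ p1) = max(0.23, 0.23) = 0.23
((not p3 → (not p2 → p1)) → (p1 ∨ p1)): 1 > 0.23, so result = 0.23
(((p3 ∨ (p2 → p4)) → (not (p1 → (p3 → p2)) → p1)) ∧ ((not p3 → (not p2 → p1)) → (p1 ∨ p1))) = min(1, 0.23) = 0.23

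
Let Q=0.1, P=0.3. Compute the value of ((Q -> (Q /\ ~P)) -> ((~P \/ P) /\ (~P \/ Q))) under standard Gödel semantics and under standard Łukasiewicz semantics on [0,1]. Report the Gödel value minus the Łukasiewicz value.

0.30

Gödel evaluation:
  ~P: Gödel ¬ of 0.3 = 0 (operand ≠ 0)
  (Q /\ ~P) = min(0.1, 0) = 0
  (Q -> (Q /\ ~P)): 0.1 > 0, so result = 0
  ~P: Gödel ¬ of 0.3 = 0 (operand ≠ 0)
  (~P \/ P) = max(0, 0.3) = 0.3
  ~P: Gödel ¬ of 0.3 = 0 (operand ≠ 0)
  (~P \/ Q) = max(0, 0.1) = 0.1
  ((~P \/ P) /\ (~P \/ Q)) = min(0.3, 0.1) = 0.1
  ((Q -> (Q /\ ~P)) -> ((~P \/ P) /\ (~P \/ Q))): 0 ≤ 0.1, so result = 1
  Gödel value = 1
Łukasiewicz evaluation:
  ~P: Łukasiewicz ¬ gives 1 − 0.3 = 0.7
  (Q /\ ~P) = min(0.1, 0.7) = 0.1
  (Q -> (Q /\ ~P)): min(1, 1 − 0.1 + 0.1) = 1
  ~P: Łukasiewicz ¬ gives 1 − 0.3 = 0.7
  (~P \/ P) = max(0.7, 0.3) = 0.7
  ~P: Łukasiewicz ¬ gives 1 − 0.3 = 0.7
  (~P \/ Q) = max(0.7, 0.1) = 0.7
  ((~P \/ P) /\ (~P \/ Q)) = min(0.7, 0.7) = 0.7
  ((Q -> (Q /\ ~P)) -> ((~P \/ P) /\ (~P \/ Q))): min(1, 1 − 1 + 0.7) = 0.7
  Łukasiewicz value = 0.7
Difference: 1 − 0.7 = 0.30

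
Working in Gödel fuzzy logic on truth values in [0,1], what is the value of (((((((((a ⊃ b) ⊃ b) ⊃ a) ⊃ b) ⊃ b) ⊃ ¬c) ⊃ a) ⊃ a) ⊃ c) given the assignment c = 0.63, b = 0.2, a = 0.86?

0.63

(a ⊃ b): 0.86 > 0.2, so result = 0.2
((a ⊃ b) ⊃ b): 0.2 ≤ 0.2, so result = 1
(((a ⊃ b) ⊃ b) ⊃ a): 1 > 0.86, so result = 0.86
((((a ⊃ b) ⊃ b) ⊃ a) ⊃ b): 0.86 > 0.2, so result = 0.2
(((((a ⊃ b) ⊃ b) ⊃ a) ⊃ b) ⊃ b): 0.2 ≤ 0.2, so result = 1
¬c: Gödel ¬ of 0.63 = 0 (operand ≠ 0)
((((((a ⊃ b) ⊃ b) ⊃ a) ⊃ b) ⊃ b) ⊃ ¬c): 1 > 0, so result = 0
(((((((a ⊃ b) ⊃ b) ⊃ a) ⊃ b) ⊃ b) ⊃ ¬c) ⊃ a): 0 ≤ 0.86, so result = 1
((((((((a ⊃ b) ⊃ b) ⊃ a) ⊃ b) ⊃ b) ⊃ ¬c) ⊃ a) ⊃ a): 1 > 0.86, so result = 0.86
(((((((((a ⊃ b) ⊃ b) ⊃ a) ⊃ b) ⊃ b) ⊃ ¬c) ⊃ a) ⊃ a) ⊃ c): 0.86 > 0.63, so result = 0.63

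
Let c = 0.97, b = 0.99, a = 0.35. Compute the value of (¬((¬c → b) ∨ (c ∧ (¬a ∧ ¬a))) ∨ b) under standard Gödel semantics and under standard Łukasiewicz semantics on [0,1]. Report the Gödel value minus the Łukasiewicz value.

0.00

Gödel evaluation:
  ¬c: Gödel ¬ of 0.97 = 0 (operand ≠ 0)
  (¬c → b): 0 ≤ 0.99, so result = 1
  ¬a: Gödel ¬ of 0.35 = 0 (operand ≠ 0)
  ¬a: Gödel ¬ of 0.35 = 0 (operand ≠ 0)
  (¬a ∧ ¬a) = min(0, 0) = 0
  (c ∧ (¬a ∧ ¬a)) = min(0.97, 0) = 0
  ((¬c → b) ∨ (c ∧ (¬a ∧ ¬a))) = max(1, 0) = 1
  ¬((¬c → b) ∨ (c ∧ (¬a ∧ ¬a))): Gödel ¬ of 1 = 0 (operand ≠ 0)
  (¬((¬c → b) ∨ (c ∧ (¬a ∧ ¬a))) ∨ b) = max(0, 0.99) = 0.99
  Gödel value = 0.99
Łukasiewicz evaluation:
  ¬c: Łukasiewicz ¬ gives 1 − 0.97 = 0.03
  (¬c → b): min(1, 1 − 0.03 + 0.99) = 1
  ¬a: Łukasiewicz ¬ gives 1 − 0.35 = 0.65
  ¬a: Łukasiewicz ¬ gives 1 − 0.35 = 0.65
  (¬a ∧ ¬a) = min(0.65, 0.65) = 0.65
  (c ∧ (¬a ∧ ¬a)) = min(0.97, 0.65) = 0.65
  ((¬c → b) ∨ (c ∧ (¬a ∧ ¬a))) = max(1, 0.65) = 1
  ¬((¬c → b) ∨ (c ∧ (¬a ∧ ¬a))): Łukasiewicz ¬ gives 1 − 1 = 0
  (¬((¬c → b) ∨ (c ∧ (¬a ∧ ¬a))) ∨ b) = max(0, 0.99) = 0.99
  Łukasiewicz value = 0.99
Difference: 0.99 − 0.99 = 0.00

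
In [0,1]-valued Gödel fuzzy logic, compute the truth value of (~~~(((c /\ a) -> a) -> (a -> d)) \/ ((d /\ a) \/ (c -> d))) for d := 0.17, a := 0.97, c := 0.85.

(c /\ a) = min(0.85, 0.97) = 0.85
((c /\ a) -> a): 0.85 ≤ 0.97, so result = 1
(a -> d): 0.97 > 0.17, so result = 0.17
(((c /\ a) -> a) -> (a -> d)): 1 > 0.17, so result = 0.17
~(((c /\ a) -> a) -> (a -> d)): Gödel ¬ of 0.17 = 0 (operand ≠ 0)
~~(((c /\ a) -> a) -> (a -> d)): Gödel ¬ of 0 = 1 (operand is 0)
~~~(((c /\ a) -> a) -> (a -> d)): Gödel ¬ of 1 = 0 (operand ≠ 0)
(d /\ a) = min(0.17, 0.97) = 0.17
(c -> d): 0.85 > 0.17, so result = 0.17
((d /\ a) \/ (c -> d)) = max(0.17, 0.17) = 0.17
(~~~(((c /\ a) -> a) -> (a -> d)) \/ ((d /\ a) \/ (c -> d))) = max(0, 0.17) = 0.17

0.17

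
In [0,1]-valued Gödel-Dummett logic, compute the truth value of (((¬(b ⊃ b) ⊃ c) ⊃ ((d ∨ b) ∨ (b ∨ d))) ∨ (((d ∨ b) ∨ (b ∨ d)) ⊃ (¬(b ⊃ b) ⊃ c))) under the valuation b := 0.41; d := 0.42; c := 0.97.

1.00

(b ⊃ b): 0.41 ≤ 0.41, so result = 1
¬(b ⊃ b): Gödel ¬ of 1 = 0 (operand ≠ 0)
(¬(b ⊃ b) ⊃ c): 0 ≤ 0.97, so result = 1
(d ∨ b) = max(0.42, 0.41) = 0.42
(b ∨ d) = max(0.41, 0.42) = 0.42
((d ∨ b) ∨ (b ∨ d)) = max(0.42, 0.42) = 0.42
((¬(b ⊃ b) ⊃ c) ⊃ ((d ∨ b) ∨ (b ∨ d))): 1 > 0.42, so result = 0.42
(d ∨ b) = max(0.42, 0.41) = 0.42
(b ∨ d) = max(0.41, 0.42) = 0.42
((d ∨ b) ∨ (b ∨ d)) = max(0.42, 0.42) = 0.42
(b ⊃ b): 0.41 ≤ 0.41, so result = 1
¬(b ⊃ b): Gödel ¬ of 1 = 0 (operand ≠ 0)
(¬(b ⊃ b) ⊃ c): 0 ≤ 0.97, so result = 1
(((d ∨ b) ∨ (b ∨ d)) ⊃ (¬(b ⊃ b) ⊃ c)): 0.42 ≤ 1, so result = 1
(((¬(b ⊃ b) ⊃ c) ⊃ ((d ∨ b) ∨ (b ∨ d))) ∨ (((d ∨ b) ∨ (b ∨ d)) ⊃ (¬(b ⊃ b) ⊃ c))) = max(0.42, 1) = 1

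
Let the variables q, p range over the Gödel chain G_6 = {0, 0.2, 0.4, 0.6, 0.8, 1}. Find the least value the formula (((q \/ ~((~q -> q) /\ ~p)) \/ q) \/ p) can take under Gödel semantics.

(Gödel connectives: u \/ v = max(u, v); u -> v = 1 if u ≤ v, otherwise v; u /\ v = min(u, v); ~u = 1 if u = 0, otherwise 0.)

The minimum is attained at q = 0.2, p = 0:
  ~q: Gödel ¬ of 0.2 = 0 (operand ≠ 0)
  (~q -> q): 0 ≤ 0.2, so result = 1
  ~p: Gödel ¬ of 0 = 1 (operand is 0)
  ((~q -> q) /\ ~p) = min(1, 1) = 1
  ~((~q -> q) /\ ~p): Gödel ¬ of 1 = 0 (operand ≠ 0)
  (q \/ ~((~q -> q) /\ ~p)) = max(0.2, 0) = 0.2
  ((q \/ ~((~q -> q) /\ ~p)) \/ q) = max(0.2, 0.2) = 0.2
  (((q \/ ~((~q -> q) /\ ~p)) \/ q) \/ p) = max(0.2, 0) = 0.2
Checking all 36 assignments confirms none give a value below 0.20.

0.20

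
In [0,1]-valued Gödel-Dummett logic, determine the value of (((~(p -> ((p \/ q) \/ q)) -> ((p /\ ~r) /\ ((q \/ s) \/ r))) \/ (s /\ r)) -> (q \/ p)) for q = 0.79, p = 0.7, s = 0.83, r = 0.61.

(p \/ q) = max(0.7, 0.79) = 0.79
((p \/ q) \/ q) = max(0.79, 0.79) = 0.79
(p -> ((p \/ q) \/ q)): 0.7 ≤ 0.79, so result = 1
~(p -> ((p \/ q) \/ q)): Gödel ¬ of 1 = 0 (operand ≠ 0)
~r: Gödel ¬ of 0.61 = 0 (operand ≠ 0)
(p /\ ~r) = min(0.7, 0) = 0
(q \/ s) = max(0.79, 0.83) = 0.83
((q \/ s) \/ r) = max(0.83, 0.61) = 0.83
((p /\ ~r) /\ ((q \/ s) \/ r)) = min(0, 0.83) = 0
(~(p -> ((p \/ q) \/ q)) -> ((p /\ ~r) /\ ((q \/ s) \/ r))): 0 ≤ 0, so result = 1
(s /\ r) = min(0.83, 0.61) = 0.61
((~(p -> ((p \/ q) \/ q)) -> ((p /\ ~r) /\ ((q \/ s) \/ r))) \/ (s /\ r)) = max(1, 0.61) = 1
(q \/ p) = max(0.79, 0.7) = 0.79
(((~(p -> ((p \/ q) \/ q)) -> ((p /\ ~r) /\ ((q \/ s) \/ r))) \/ (s /\ r)) -> (q \/ p)): 1 > 0.79, so result = 0.79

0.79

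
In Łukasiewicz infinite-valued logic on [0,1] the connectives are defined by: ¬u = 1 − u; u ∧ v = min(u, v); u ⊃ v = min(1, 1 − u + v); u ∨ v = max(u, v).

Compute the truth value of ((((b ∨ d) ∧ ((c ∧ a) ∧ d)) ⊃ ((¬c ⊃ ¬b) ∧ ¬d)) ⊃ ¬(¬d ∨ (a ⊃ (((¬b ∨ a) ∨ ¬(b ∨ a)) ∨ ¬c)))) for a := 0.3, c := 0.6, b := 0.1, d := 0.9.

0.20

(b ∨ d) = max(0.1, 0.9) = 0.9
(c ∧ a) = min(0.6, 0.3) = 0.3
((c ∧ a) ∧ d) = min(0.3, 0.9) = 0.3
((b ∨ d) ∧ ((c ∧ a) ∧ d)) = min(0.9, 0.3) = 0.3
¬c: Łukasiewicz ¬ gives 1 − 0.6 = 0.4
¬b: Łukasiewicz ¬ gives 1 − 0.1 = 0.9
(¬c ⊃ ¬b): min(1, 1 − 0.4 + 0.9) = 1
¬d: Łukasiewicz ¬ gives 1 − 0.9 = 0.1
((¬c ⊃ ¬b) ∧ ¬d) = min(1, 0.1) = 0.1
(((b ∨ d) ∧ ((c ∧ a) ∧ d)) ⊃ ((¬c ⊃ ¬b) ∧ ¬d)): min(1, 1 − 0.3 + 0.1) = 0.8
¬d: Łukasiewicz ¬ gives 1 − 0.9 = 0.1
¬b: Łukasiewicz ¬ gives 1 − 0.1 = 0.9
(¬b ∨ a) = max(0.9, 0.3) = 0.9
(b ∨ a) = max(0.1, 0.3) = 0.3
¬(b ∨ a): Łukasiewicz ¬ gives 1 − 0.3 = 0.7
((¬b ∨ a) ∨ ¬(b ∨ a)) = max(0.9, 0.7) = 0.9
¬c: Łukasiewicz ¬ gives 1 − 0.6 = 0.4
(((¬b ∨ a) ∨ ¬(b ∨ a)) ∨ ¬c) = max(0.9, 0.4) = 0.9
(a ⊃ (((¬b ∨ a) ∨ ¬(b ∨ a)) ∨ ¬c)): min(1, 1 − 0.3 + 0.9) = 1
(¬d ∨ (a ⊃ (((¬b ∨ a) ∨ ¬(b ∨ a)) ∨ ¬c))) = max(0.1, 1) = 1
¬(¬d ∨ (a ⊃ (((¬b ∨ a) ∨ ¬(b ∨ a)) ∨ ¬c))): Łukasiewicz ¬ gives 1 − 1 = 0
((((b ∨ d) ∧ ((c ∧ a) ∧ d)) ⊃ ((¬c ⊃ ¬b) ∧ ¬d)) ⊃ ¬(¬d ∨ (a ⊃ (((¬b ∨ a) ∨ ¬(b ∨ a)) ∨ ¬c)))): min(1, 1 − 0.8 + 0) = 0.2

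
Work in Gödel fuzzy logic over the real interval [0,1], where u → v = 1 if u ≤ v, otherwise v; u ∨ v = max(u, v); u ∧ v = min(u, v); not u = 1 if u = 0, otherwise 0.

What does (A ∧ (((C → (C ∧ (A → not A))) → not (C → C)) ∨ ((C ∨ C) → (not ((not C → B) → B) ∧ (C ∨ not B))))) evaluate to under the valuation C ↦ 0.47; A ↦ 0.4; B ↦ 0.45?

0.40

not A: Gödel ¬ of 0.4 = 0 (operand ≠ 0)
(A → not A): 0.4 > 0, so result = 0
(C ∧ (A → not A)) = min(0.47, 0) = 0
(C → (C ∧ (A → not A))): 0.47 > 0, so result = 0
(C → C): 0.47 ≤ 0.47, so result = 1
not (C → C): Gödel ¬ of 1 = 0 (operand ≠ 0)
((C → (C ∧ (A → not A))) → not (C → C)): 0 ≤ 0, so result = 1
(C ∨ C) = max(0.47, 0.47) = 0.47
not C: Gödel ¬ of 0.47 = 0 (operand ≠ 0)
(not C → B): 0 ≤ 0.45, so result = 1
((not C → B) → B): 1 > 0.45, so result = 0.45
not ((not C → B) → B): Gödel ¬ of 0.45 = 0 (operand ≠ 0)
not B: Gödel ¬ of 0.45 = 0 (operand ≠ 0)
(C ∨ not B) = max(0.47, 0) = 0.47
(not ((not C → B) → B) ∧ (C ∨ not B)) = min(0, 0.47) = 0
((C ∨ C) → (not ((not C → B) → B) ∧ (C ∨ not B))): 0.47 > 0, so result = 0
(((C → (C ∧ (A → not A))) → not (C → C)) ∨ ((C ∨ C) → (not ((not C → B) → B) ∧ (C ∨ not B)))) = max(1, 0) = 1
(A ∧ (((C → (C ∧ (A → not A))) → not (C → C)) ∨ ((C ∨ C) → (not ((not C → B) → B) ∧ (C ∨ not B))))) = min(0.4, 1) = 0.4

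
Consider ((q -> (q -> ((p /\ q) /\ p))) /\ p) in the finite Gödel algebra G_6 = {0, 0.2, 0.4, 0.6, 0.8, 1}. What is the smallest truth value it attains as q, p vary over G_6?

The minimum is attained at q = 0, p = 0:
  (p /\ q) = min(0, 0) = 0
  ((p /\ q) /\ p) = min(0, 0) = 0
  (q -> ((p /\ q) /\ p)): 0 ≤ 0, so result = 1
  (q -> (q -> ((p /\ q) /\ p))): 0 ≤ 1, so result = 1
  ((q -> (q -> ((p /\ q) /\ p))) /\ p) = min(1, 0) = 0
Checking all 36 assignments confirms none give a value below 0.00.

0.00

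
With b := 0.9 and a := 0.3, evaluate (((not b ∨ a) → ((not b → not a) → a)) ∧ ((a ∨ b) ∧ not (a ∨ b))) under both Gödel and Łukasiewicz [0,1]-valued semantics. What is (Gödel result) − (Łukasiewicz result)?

Gödel evaluation:
  not b: Gödel ¬ of 0.9 = 0 (operand ≠ 0)
  (not b ∨ a) = max(0, 0.3) = 0.3
  not b: Gödel ¬ of 0.9 = 0 (operand ≠ 0)
  not a: Gödel ¬ of 0.3 = 0 (operand ≠ 0)
  (not b → not a): 0 ≤ 0, so result = 1
  ((not b → not a) → a): 1 > 0.3, so result = 0.3
  ((not b ∨ a) → ((not b → not a) → a)): 0.3 ≤ 0.3, so result = 1
  (a ∨ b) = max(0.3, 0.9) = 0.9
  (a ∨ b) = max(0.3, 0.9) = 0.9
  not (a ∨ b): Gödel ¬ of 0.9 = 0 (operand ≠ 0)
  ((a ∨ b) ∧ not (a ∨ b)) = min(0.9, 0) = 0
  (((not b ∨ a) → ((not b → not a) → a)) ∧ ((a ∨ b) ∧ not (a ∨ b))) = min(1, 0) = 0
  Gödel value = 0
Łukasiewicz evaluation:
  not b: Łukasiewicz ¬ gives 1 − 0.9 = 0.1
  (not b ∨ a) = max(0.1, 0.3) = 0.3
  not b: Łukasiewicz ¬ gives 1 − 0.9 = 0.1
  not a: Łukasiewicz ¬ gives 1 − 0.3 = 0.7
  (not b → not a): min(1, 1 − 0.1 + 0.7) = 1
  ((not b → not a) → a): min(1, 1 − 1 + 0.3) = 0.3
  ((not b ∨ a) → ((not b → not a) → a)): min(1, 1 − 0.3 + 0.3) = 1
  (a ∨ b) = max(0.3, 0.9) = 0.9
  (a ∨ b) = max(0.3, 0.9) = 0.9
  not (a ∨ b): Łukasiewicz ¬ gives 1 − 0.9 = 0.1
  ((a ∨ b) ∧ not (a ∨ b)) = min(0.9, 0.1) = 0.1
  (((not b ∨ a) → ((not b → not a) → a)) ∧ ((a ∨ b) ∧ not (a ∨ b))) = min(1, 0.1) = 0.1
  Łukasiewicz value = 0.1
Difference: 0 − 0.1 = -0.10

-0.10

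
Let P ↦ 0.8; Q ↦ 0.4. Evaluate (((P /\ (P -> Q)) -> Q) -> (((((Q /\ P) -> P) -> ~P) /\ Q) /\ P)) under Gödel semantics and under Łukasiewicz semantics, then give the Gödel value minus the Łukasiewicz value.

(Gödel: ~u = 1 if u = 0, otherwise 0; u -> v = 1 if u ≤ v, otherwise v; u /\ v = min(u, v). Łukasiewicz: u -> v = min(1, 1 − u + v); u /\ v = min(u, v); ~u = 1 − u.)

-0.40

Gödel evaluation:
  (P -> Q): 0.8 > 0.4, so result = 0.4
  (P /\ (P -> Q)) = min(0.8, 0.4) = 0.4
  ((P /\ (P -> Q)) -> Q): 0.4 ≤ 0.4, so result = 1
  (Q /\ P) = min(0.4, 0.8) = 0.4
  ((Q /\ P) -> P): 0.4 ≤ 0.8, so result = 1
  ~P: Gödel ¬ of 0.8 = 0 (operand ≠ 0)
  (((Q /\ P) -> P) -> ~P): 1 > 0, so result = 0
  ((((Q /\ P) -> P) -> ~P) /\ Q) = min(0, 0.4) = 0
  (((((Q /\ P) -> P) -> ~P) /\ Q) /\ P) = min(0, 0.8) = 0
  (((P /\ (P -> Q)) -> Q) -> (((((Q /\ P) -> P) -> ~P) /\ Q) /\ P)): 1 > 0, so result = 0
  Gödel value = 0
Łukasiewicz evaluation:
  (P -> Q): min(1, 1 − 0.8 + 0.4) = 0.6
  (P /\ (P -> Q)) = min(0.8, 0.6) = 0.6
  ((P /\ (P -> Q)) -> Q): min(1, 1 − 0.6 + 0.4) = 0.8
  (Q /\ P) = min(0.4, 0.8) = 0.4
  ((Q /\ P) -> P): min(1, 1 − 0.4 + 0.8) = 1
  ~P: Łukasiewicz ¬ gives 1 − 0.8 = 0.2
  (((Q /\ P) -> P) -> ~P): min(1, 1 − 1 + 0.2) = 0.2
  ((((Q /\ P) -> P) -> ~P) /\ Q) = min(0.2, 0.4) = 0.2
  (((((Q /\ P) -> P) -> ~P) /\ Q) /\ P) = min(0.2, 0.8) = 0.2
  (((P /\ (P -> Q)) -> Q) -> (((((Q /\ P) -> P) -> ~P) /\ Q) /\ P)): min(1, 1 − 0.8 + 0.2) = 0.4
  Łukasiewicz value = 0.4
Difference: 0 − 0.4 = -0.40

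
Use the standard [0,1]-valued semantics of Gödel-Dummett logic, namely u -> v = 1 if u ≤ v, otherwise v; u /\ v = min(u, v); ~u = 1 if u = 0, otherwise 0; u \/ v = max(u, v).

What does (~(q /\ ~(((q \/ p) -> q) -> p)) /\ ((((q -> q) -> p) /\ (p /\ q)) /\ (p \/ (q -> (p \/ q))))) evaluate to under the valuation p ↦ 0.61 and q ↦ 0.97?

0.61

(q \/ p) = max(0.97, 0.61) = 0.97
((q \/ p) -> q): 0.97 ≤ 0.97, so result = 1
(((q \/ p) -> q) -> p): 1 > 0.61, so result = 0.61
~(((q \/ p) -> q) -> p): Gödel ¬ of 0.61 = 0 (operand ≠ 0)
(q /\ ~(((q \/ p) -> q) -> p)) = min(0.97, 0) = 0
~(q /\ ~(((q \/ p) -> q) -> p)): Gödel ¬ of 0 = 1 (operand is 0)
(q -> q): 0.97 ≤ 0.97, so result = 1
((q -> q) -> p): 1 > 0.61, so result = 0.61
(p /\ q) = min(0.61, 0.97) = 0.61
(((q -> q) -> p) /\ (p /\ q)) = min(0.61, 0.61) = 0.61
(p \/ q) = max(0.61, 0.97) = 0.97
(q -> (p \/ q)): 0.97 ≤ 0.97, so result = 1
(p \/ (q -> (p \/ q))) = max(0.61, 1) = 1
((((q -> q) -> p) /\ (p /\ q)) /\ (p \/ (q -> (p \/ q)))) = min(0.61, 1) = 0.61
(~(q /\ ~(((q \/ p) -> q) -> p)) /\ ((((q -> q) -> p) /\ (p /\ q)) /\ (p \/ (q -> (p \/ q))))) = min(1, 0.61) = 0.61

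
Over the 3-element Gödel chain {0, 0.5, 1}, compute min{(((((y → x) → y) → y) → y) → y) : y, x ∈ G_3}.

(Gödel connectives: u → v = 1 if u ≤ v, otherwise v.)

The minimum is attained at y = 0.5, x = 0:
  (y → x): 0.5 > 0, so result = 0
  ((y → x) → y): 0 ≤ 0.5, so result = 1
  (((y → x) → y) → y): 1 > 0.5, so result = 0.5
  ((((y → x) → y) → y) → y): 0.5 ≤ 0.5, so result = 1
  (((((y → x) → y) → y) → y) → y): 1 > 0.5, so result = 0.5
Checking all 9 assignments confirms none give a value below 0.50.

0.50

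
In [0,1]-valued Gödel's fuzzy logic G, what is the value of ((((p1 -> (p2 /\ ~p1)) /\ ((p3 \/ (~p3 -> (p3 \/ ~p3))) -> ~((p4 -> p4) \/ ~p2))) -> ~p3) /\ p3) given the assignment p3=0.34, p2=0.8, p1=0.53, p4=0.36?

0.34

~p1: Gödel ¬ of 0.53 = 0 (operand ≠ 0)
(p2 /\ ~p1) = min(0.8, 0) = 0
(p1 -> (p2 /\ ~p1)): 0.53 > 0, so result = 0
~p3: Gödel ¬ of 0.34 = 0 (operand ≠ 0)
~p3: Gödel ¬ of 0.34 = 0 (operand ≠ 0)
(p3 \/ ~p3) = max(0.34, 0) = 0.34
(~p3 -> (p3 \/ ~p3)): 0 ≤ 0.34, so result = 1
(p3 \/ (~p3 -> (p3 \/ ~p3))) = max(0.34, 1) = 1
(p4 -> p4): 0.36 ≤ 0.36, so result = 1
~p2: Gödel ¬ of 0.8 = 0 (operand ≠ 0)
((p4 -> p4) \/ ~p2) = max(1, 0) = 1
~((p4 -> p4) \/ ~p2): Gödel ¬ of 1 = 0 (operand ≠ 0)
((p3 \/ (~p3 -> (p3 \/ ~p3))) -> ~((p4 -> p4) \/ ~p2)): 1 > 0, so result = 0
((p1 -> (p2 /\ ~p1)) /\ ((p3 \/ (~p3 -> (p3 \/ ~p3))) -> ~((p4 -> p4) \/ ~p2))) = min(0, 0) = 0
~p3: Gödel ¬ of 0.34 = 0 (operand ≠ 0)
(((p1 -> (p2 /\ ~p1)) /\ ((p3 \/ (~p3 -> (p3 \/ ~p3))) -> ~((p4 -> p4) \/ ~p2))) -> ~p3): 0 ≤ 0, so result = 1
((((p1 -> (p2 /\ ~p1)) /\ ((p3 \/ (~p3 -> (p3 \/ ~p3))) -> ~((p4 -> p4) \/ ~p2))) -> ~p3) /\ p3) = min(1, 0.34) = 0.34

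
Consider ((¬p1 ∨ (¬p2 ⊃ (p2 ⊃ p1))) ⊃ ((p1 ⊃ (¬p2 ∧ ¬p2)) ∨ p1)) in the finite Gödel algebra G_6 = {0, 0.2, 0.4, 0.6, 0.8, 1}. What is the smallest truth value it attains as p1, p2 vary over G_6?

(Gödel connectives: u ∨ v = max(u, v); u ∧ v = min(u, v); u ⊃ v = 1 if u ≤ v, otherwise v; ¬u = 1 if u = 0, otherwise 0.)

The minimum is attained at p1 = 0.2, p2 = 0.2:
  ¬p1: Gödel ¬ of 0.2 = 0 (operand ≠ 0)
  ¬p2: Gödel ¬ of 0.2 = 0 (operand ≠ 0)
  (p2 ⊃ p1): 0.2 ≤ 0.2, so result = 1
  (¬p2 ⊃ (p2 ⊃ p1)): 0 ≤ 1, so result = 1
  (¬p1 ∨ (¬p2 ⊃ (p2 ⊃ p1))) = max(0, 1) = 1
  ¬p2: Gödel ¬ of 0.2 = 0 (operand ≠ 0)
  ¬p2: Gödel ¬ of 0.2 = 0 (operand ≠ 0)
  (¬p2 ∧ ¬p2) = min(0, 0) = 0
  (p1 ⊃ (¬p2 ∧ ¬p2)): 0.2 > 0, so result = 0
  ((p1 ⊃ (¬p2 ∧ ¬p2)) ∨ p1) = max(0, 0.2) = 0.2
  ((¬p1 ∨ (¬p2 ⊃ (p2 ⊃ p1))) ⊃ ((p1 ⊃ (¬p2 ∧ ¬p2)) ∨ p1)): 1 > 0.2, so result = 0.2
Checking all 36 assignments confirms none give a value below 0.20.

0.20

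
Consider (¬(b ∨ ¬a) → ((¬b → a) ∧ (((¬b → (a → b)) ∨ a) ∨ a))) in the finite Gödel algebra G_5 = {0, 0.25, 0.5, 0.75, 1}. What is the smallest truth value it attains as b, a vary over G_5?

0.25

The minimum is attained at b = 0, a = 0.25:
  ¬a: Gödel ¬ of 0.25 = 0 (operand ≠ 0)
  (b ∨ ¬a) = max(0, 0) = 0
  ¬(b ∨ ¬a): Gödel ¬ of 0 = 1 (operand is 0)
  ¬b: Gödel ¬ of 0 = 1 (operand is 0)
  (¬b → a): 1 > 0.25, so result = 0.25
  ¬b: Gödel ¬ of 0 = 1 (operand is 0)
  (a → b): 0.25 > 0, so result = 0
  (¬b → (a → b)): 1 > 0, so result = 0
  ((¬b → (a → b)) ∨ a) = max(0, 0.25) = 0.25
  (((¬b → (a → b)) ∨ a) ∨ a) = max(0.25, 0.25) = 0.25
  ((¬b → a) ∧ (((¬b → (a → b)) ∨ a) ∨ a)) = min(0.25, 0.25) = 0.25
  (¬(b ∨ ¬a) → ((¬b → a) ∧ (((¬b → (a → b)) ∨ a) ∨ a))): 1 > 0.25, so result = 0.25
Checking all 25 assignments confirms none give a value below 0.25.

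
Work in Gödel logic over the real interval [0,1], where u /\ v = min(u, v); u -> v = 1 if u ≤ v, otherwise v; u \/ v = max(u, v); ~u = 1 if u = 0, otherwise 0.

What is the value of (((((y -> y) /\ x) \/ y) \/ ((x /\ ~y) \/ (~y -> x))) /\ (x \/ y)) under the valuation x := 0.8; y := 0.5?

0.80

(y -> y): 0.5 ≤ 0.5, so result = 1
((y -> y) /\ x) = min(1, 0.8) = 0.8
(((y -> y) /\ x) \/ y) = max(0.8, 0.5) = 0.8
~y: Gödel ¬ of 0.5 = 0 (operand ≠ 0)
(x /\ ~y) = min(0.8, 0) = 0
~y: Gödel ¬ of 0.5 = 0 (operand ≠ 0)
(~y -> x): 0 ≤ 0.8, so result = 1
((x /\ ~y) \/ (~y -> x)) = max(0, 1) = 1
((((y -> y) /\ x) \/ y) \/ ((x /\ ~y) \/ (~y -> x))) = max(0.8, 1) = 1
(x \/ y) = max(0.8, 0.5) = 0.8
(((((y -> y) /\ x) \/ y) \/ ((x /\ ~y) \/ (~y -> x))) /\ (x \/ y)) = min(1, 0.8) = 0.8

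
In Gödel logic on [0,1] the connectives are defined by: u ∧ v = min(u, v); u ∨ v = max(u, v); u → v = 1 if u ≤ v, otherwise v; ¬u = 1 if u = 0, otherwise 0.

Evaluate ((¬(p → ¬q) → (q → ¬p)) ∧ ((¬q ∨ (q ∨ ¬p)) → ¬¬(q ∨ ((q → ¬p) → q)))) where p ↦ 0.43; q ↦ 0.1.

0.00

¬q: Gödel ¬ of 0.1 = 0 (operand ≠ 0)
(p → ¬q): 0.43 > 0, so result = 0
¬(p → ¬q): Gödel ¬ of 0 = 1 (operand is 0)
¬p: Gödel ¬ of 0.43 = 0 (operand ≠ 0)
(q → ¬p): 0.1 > 0, so result = 0
(¬(p → ¬q) → (q → ¬p)): 1 > 0, so result = 0
¬q: Gödel ¬ of 0.1 = 0 (operand ≠ 0)
¬p: Gödel ¬ of 0.43 = 0 (operand ≠ 0)
(q ∨ ¬p) = max(0.1, 0) = 0.1
(¬q ∨ (q ∨ ¬p)) = max(0, 0.1) = 0.1
¬p: Gödel ¬ of 0.43 = 0 (operand ≠ 0)
(q → ¬p): 0.1 > 0, so result = 0
((q → ¬p) → q): 0 ≤ 0.1, so result = 1
(q ∨ ((q → ¬p) → q)) = max(0.1, 1) = 1
¬(q ∨ ((q → ¬p) → q)): Gödel ¬ of 1 = 0 (operand ≠ 0)
¬¬(q ∨ ((q → ¬p) → q)): Gödel ¬ of 0 = 1 (operand is 0)
((¬q ∨ (q ∨ ¬p)) → ¬¬(q ∨ ((q → ¬p) → q))): 0.1 ≤ 1, so result = 1
((¬(p → ¬q) → (q → ¬p)) ∧ ((¬q ∨ (q ∨ ¬p)) → ¬¬(q ∨ ((q → ¬p) → q)))) = min(0, 1) = 0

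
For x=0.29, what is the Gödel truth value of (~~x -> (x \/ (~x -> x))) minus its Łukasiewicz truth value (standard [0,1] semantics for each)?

Gödel evaluation:
  ~x: Gödel ¬ of 0.29 = 0 (operand ≠ 0)
  ~~x: Gödel ¬ of 0 = 1 (operand is 0)
  ~x: Gödel ¬ of 0.29 = 0 (operand ≠ 0)
  (~x -> x): 0 ≤ 0.29, so result = 1
  (x \/ (~x -> x)) = max(0.29, 1) = 1
  (~~x -> (x \/ (~x -> x))): 1 ≤ 1, so result = 1
  Gödel value = 1
Łukasiewicz evaluation:
  ~x: Łukasiewicz ¬ gives 1 − 0.29 = 0.71
  ~~x: Łukasiewicz ¬ gives 1 − 0.71 = 0.29
  ~x: Łukasiewicz ¬ gives 1 − 0.29 = 0.71
  (~x -> x): min(1, 1 − 0.71 + 0.29) = 0.58
  (x \/ (~x -> x)) = max(0.29, 0.58) = 0.58
  (~~x -> (x \/ (~x -> x))): min(1, 1 − 0.29 + 0.58) = 1
  Łukasiewicz value = 1
Difference: 1 − 1 = 0.00

0.00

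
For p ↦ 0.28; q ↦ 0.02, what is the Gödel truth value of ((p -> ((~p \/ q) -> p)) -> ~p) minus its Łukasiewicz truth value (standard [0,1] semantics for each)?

-0.72

Gödel evaluation:
  ~p: Gödel ¬ of 0.28 = 0 (operand ≠ 0)
  (~p \/ q) = max(0, 0.02) = 0.02
  ((~p \/ q) -> p): 0.02 ≤ 0.28, so result = 1
  (p -> ((~p \/ q) -> p)): 0.28 ≤ 1, so result = 1
  ~p: Gödel ¬ of 0.28 = 0 (operand ≠ 0)
  ((p -> ((~p \/ q) -> p)) -> ~p): 1 > 0, so result = 0
  Gödel value = 0
Łukasiewicz evaluation:
  ~p: Łukasiewicz ¬ gives 1 − 0.28 = 0.72
  (~p \/ q) = max(0.72, 0.02) = 0.72
  ((~p \/ q) -> p): min(1, 1 − 0.72 + 0.28) = 0.56
  (p -> ((~p \/ q) -> p)): min(1, 1 − 0.28 + 0.56) = 1
  ~p: Łukasiewicz ¬ gives 1 − 0.28 = 0.72
  ((p -> ((~p \/ q) -> p)) -> ~p): min(1, 1 − 1 + 0.72) = 0.72
  Łukasiewicz value = 0.72
Difference: 0 − 0.72 = -0.72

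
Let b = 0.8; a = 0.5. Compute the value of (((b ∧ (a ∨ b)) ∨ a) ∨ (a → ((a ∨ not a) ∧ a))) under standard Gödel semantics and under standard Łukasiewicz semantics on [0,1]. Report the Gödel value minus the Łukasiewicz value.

Gödel evaluation:
  (a ∨ b) = max(0.5, 0.8) = 0.8
  (b ∧ (a ∨ b)) = min(0.8, 0.8) = 0.8
  ((b ∧ (a ∨ b)) ∨ a) = max(0.8, 0.5) = 0.8
  not a: Gödel ¬ of 0.5 = 0 (operand ≠ 0)
  (a ∨ not a) = max(0.5, 0) = 0.5
  ((a ∨ not a) ∧ a) = min(0.5, 0.5) = 0.5
  (a → ((a ∨ not a) ∧ a)): 0.5 ≤ 0.5, so result = 1
  (((b ∧ (a ∨ b)) ∨ a) ∨ (a → ((a ∨ not a) ∧ a))) = max(0.8, 1) = 1
  Gödel value = 1
Łukasiewicz evaluation:
  (a ∨ b) = max(0.5, 0.8) = 0.8
  (b ∧ (a ∨ b)) = min(0.8, 0.8) = 0.8
  ((b ∧ (a ∨ b)) ∨ a) = max(0.8, 0.5) = 0.8
  not a: Łukasiewicz ¬ gives 1 − 0.5 = 0.5
  (a ∨ not a) = max(0.5, 0.5) = 0.5
  ((a ∨ not a) ∧ a) = min(0.5, 0.5) = 0.5
  (a → ((a ∨ not a) ∧ a)): min(1, 1 − 0.5 + 0.5) = 1
  (((b ∧ (a ∨ b)) ∨ a) ∨ (a → ((a ∨ not a) ∧ a))) = max(0.8, 1) = 1
  Łukasiewicz value = 1
Difference: 1 − 1 = 0.00

0.00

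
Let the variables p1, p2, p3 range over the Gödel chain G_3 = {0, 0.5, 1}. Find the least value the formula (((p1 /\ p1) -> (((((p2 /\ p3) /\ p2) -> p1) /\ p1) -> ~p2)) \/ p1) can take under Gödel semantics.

0.50

The minimum is attained at p1 = 0.5, p2 = 0.5, p3 = 0:
  (p1 /\ p1) = min(0.5, 0.5) = 0.5
  (p2 /\ p3) = min(0.5, 0) = 0
  ((p2 /\ p3) /\ p2) = min(0, 0.5) = 0
  (((p2 /\ p3) /\ p2) -> p1): 0 ≤ 0.5, so result = 1
  ((((p2 /\ p3) /\ p2) -> p1) /\ p1) = min(1, 0.5) = 0.5
  ~p2: Gödel ¬ of 0.5 = 0 (operand ≠ 0)
  (((((p2 /\ p3) /\ p2) -> p1) /\ p1) -> ~p2): 0.5 > 0, so result = 0
  ((p1 /\ p1) -> (((((p2 /\ p3) /\ p2) -> p1) /\ p1) -> ~p2)): 0.5 > 0, so result = 0
  (((p1 /\ p1) -> (((((p2 /\ p3) /\ p2) -> p1) /\ p1) -> ~p2)) \/ p1) = max(0, 0.5) = 0.5
Checking all 27 assignments confirms none give a value below 0.50.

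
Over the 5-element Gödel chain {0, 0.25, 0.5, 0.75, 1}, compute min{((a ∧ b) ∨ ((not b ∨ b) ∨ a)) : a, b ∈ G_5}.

The minimum is attained at a = 0, b = 0.25:
  (a ∧ b) = min(0, 0.25) = 0
  not b: Gödel ¬ of 0.25 = 0 (operand ≠ 0)
  (not b ∨ b) = max(0, 0.25) = 0.25
  ((not b ∨ b) ∨ a) = max(0.25, 0) = 0.25
  ((a ∧ b) ∨ ((not b ∨ b) ∨ a)) = max(0, 0.25) = 0.25
Checking all 25 assignments confirms none give a value below 0.25.

0.25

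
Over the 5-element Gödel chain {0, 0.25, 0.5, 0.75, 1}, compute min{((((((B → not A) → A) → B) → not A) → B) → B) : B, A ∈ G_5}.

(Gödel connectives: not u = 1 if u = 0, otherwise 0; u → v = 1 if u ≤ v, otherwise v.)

0.25

The minimum is attained at B = 0.25, A = 0.25:
  not A: Gödel ¬ of 0.25 = 0 (operand ≠ 0)
  (B → not A): 0.25 > 0, so result = 0
  ((B → not A) → A): 0 ≤ 0.25, so result = 1
  (((B → not A) → A) → B): 1 > 0.25, so result = 0.25
  not A: Gödel ¬ of 0.25 = 0 (operand ≠ 0)
  ((((B → not A) → A) → B) → not A): 0.25 > 0, so result = 0
  (((((B → not A) → A) → B) → not A) → B): 0 ≤ 0.25, so result = 1
  ((((((B → not A) → A) → B) → not A) → B) → B): 1 > 0.25, so result = 0.25
Checking all 25 assignments confirms none give a value below 0.25.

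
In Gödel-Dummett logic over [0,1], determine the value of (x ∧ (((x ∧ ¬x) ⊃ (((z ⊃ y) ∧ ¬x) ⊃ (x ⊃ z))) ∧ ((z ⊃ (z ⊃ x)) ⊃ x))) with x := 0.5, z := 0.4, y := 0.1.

0.50

¬x: Gödel ¬ of 0.5 = 0 (operand ≠ 0)
(x ∧ ¬x) = min(0.5, 0) = 0
(z ⊃ y): 0.4 > 0.1, so result = 0.1
¬x: Gödel ¬ of 0.5 = 0 (operand ≠ 0)
((z ⊃ y) ∧ ¬x) = min(0.1, 0) = 0
(x ⊃ z): 0.5 > 0.4, so result = 0.4
(((z ⊃ y) ∧ ¬x) ⊃ (x ⊃ z)): 0 ≤ 0.4, so result = 1
((x ∧ ¬x) ⊃ (((z ⊃ y) ∧ ¬x) ⊃ (x ⊃ z))): 0 ≤ 1, so result = 1
(z ⊃ x): 0.4 ≤ 0.5, so result = 1
(z ⊃ (z ⊃ x)): 0.4 ≤ 1, so result = 1
((z ⊃ (z ⊃ x)) ⊃ x): 1 > 0.5, so result = 0.5
(((x ∧ ¬x) ⊃ (((z ⊃ y) ∧ ¬x) ⊃ (x ⊃ z))) ∧ ((z ⊃ (z ⊃ x)) ⊃ x)) = min(1, 0.5) = 0.5
(x ∧ (((x ∧ ¬x) ⊃ (((z ⊃ y) ∧ ¬x) ⊃ (x ⊃ z))) ∧ ((z ⊃ (z ⊃ x)) ⊃ x))) = min(0.5, 0.5) = 0.5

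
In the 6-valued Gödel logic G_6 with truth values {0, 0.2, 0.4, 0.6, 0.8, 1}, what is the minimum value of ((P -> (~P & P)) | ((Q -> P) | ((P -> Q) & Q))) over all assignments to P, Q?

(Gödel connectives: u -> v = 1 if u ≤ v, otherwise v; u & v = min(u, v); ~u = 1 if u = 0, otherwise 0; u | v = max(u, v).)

The minimum is attained at P = 0.2, Q = 0.4:
  ~P: Gödel ¬ of 0.2 = 0 (operand ≠ 0)
  (~P & P) = min(0, 0.2) = 0
  (P -> (~P & P)): 0.2 > 0, so result = 0
  (Q -> P): 0.4 > 0.2, so result = 0.2
  (P -> Q): 0.2 ≤ 0.4, so result = 1
  ((P -> Q) & Q) = min(1, 0.4) = 0.4
  ((Q -> P) | ((P -> Q) & Q)) = max(0.2, 0.4) = 0.4
  ((P -> (~P & P)) | ((Q -> P) | ((P -> Q) & Q))) = max(0, 0.4) = 0.4
Checking all 36 assignments confirms none give a value below 0.40.

0.40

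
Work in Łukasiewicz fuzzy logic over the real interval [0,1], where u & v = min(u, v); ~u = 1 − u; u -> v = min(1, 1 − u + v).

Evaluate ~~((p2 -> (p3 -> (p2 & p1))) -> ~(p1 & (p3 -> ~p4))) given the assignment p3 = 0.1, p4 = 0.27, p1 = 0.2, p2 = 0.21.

(p2 & p1) = min(0.21, 0.2) = 0.2
(p3 -> (p2 & p1)): min(1, 1 − 0.1 + 0.2) = 1
(p2 -> (p3 -> (p2 & p1))): min(1, 1 − 0.21 + 1) = 1
~p4: Łukasiewicz ¬ gives 1 − 0.27 = 0.73
(p3 -> ~p4): min(1, 1 − 0.1 + 0.73) = 1
(p1 & (p3 -> ~p4)) = min(0.2, 1) = 0.2
~(p1 & (p3 -> ~p4)): Łukasiewicz ¬ gives 1 − 0.2 = 0.8
((p2 -> (p3 -> (p2 & p1))) -> ~(p1 & (p3 -> ~p4))): min(1, 1 − 1 + 0.8) = 0.8
~((p2 -> (p3 -> (p2 & p1))) -> ~(p1 & (p3 -> ~p4))): Łukasiewicz ¬ gives 1 − 0.8 = 0.2
~~((p2 -> (p3 -> (p2 & p1))) -> ~(p1 & (p3 -> ~p4))): Łukasiewicz ¬ gives 1 − 0.2 = 0.8

0.80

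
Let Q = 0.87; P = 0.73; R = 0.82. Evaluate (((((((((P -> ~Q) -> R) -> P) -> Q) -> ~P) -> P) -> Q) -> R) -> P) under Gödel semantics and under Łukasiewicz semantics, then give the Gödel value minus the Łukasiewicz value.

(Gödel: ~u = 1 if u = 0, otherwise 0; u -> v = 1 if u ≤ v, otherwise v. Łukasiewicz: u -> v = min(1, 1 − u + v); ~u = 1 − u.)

Gödel evaluation:
  ~Q: Gödel ¬ of 0.87 = 0 (operand ≠ 0)
  (P -> ~Q): 0.73 > 0, so result = 0
  ((P -> ~Q) -> R): 0 ≤ 0.82, so result = 1
  (((P -> ~Q) -> R) -> P): 1 > 0.73, so result = 0.73
  ((((P -> ~Q) -> R) -> P) -> Q): 0.73 ≤ 0.87, so result = 1
  ~P: Gödel ¬ of 0.73 = 0 (operand ≠ 0)
  (((((P -> ~Q) -> R) -> P) -> Q) -> ~P): 1 > 0, so result = 0
  ((((((P -> ~Q) -> R) -> P) -> Q) -> ~P) -> P): 0 ≤ 0.73, so result = 1
  (((((((P -> ~Q) -> R) -> P) -> Q) -> ~P) -> P) -> Q): 1 > 0.87, so result = 0.87
  ((((((((P -> ~Q) -> R) -> P) -> Q) -> ~P) -> P) -> Q) -> R): 0.87 > 0.82, so result = 0.82
  (((((((((P -> ~Q) -> R) -> P) -> Q) -> ~P) -> P) -> Q) -> R) -> P): 0.82 > 0.73, so result = 0.73
  Gödel value = 0.73
Łukasiewicz evaluation:
  ~Q: Łukasiewicz ¬ gives 1 − 0.87 = 0.13
  (P -> ~Q): min(1, 1 − 0.73 + 0.13) = 0.4
  ((P -> ~Q) -> R): min(1, 1 − 0.4 + 0.82) = 1
  (((P -> ~Q) -> R) -> P): min(1, 1 − 1 + 0.73) = 0.73
  ((((P -> ~Q) -> R) -> P) -> Q): min(1, 1 − 0.73 + 0.87) = 1
  ~P: Łukasiewicz ¬ gives 1 − 0.73 = 0.27
  (((((P -> ~Q) -> R) -> P) -> Q) -> ~P): min(1, 1 − 1 + 0.27) = 0.27
  ((((((P -> ~Q) -> R) -> P) -> Q) -> ~P) -> P): min(1, 1 − 0.27 + 0.73) = 1
  (((((((P -> ~Q) -> R) -> P) -> Q) -> ~P) -> P) -> Q): min(1, 1 − 1 + 0.87) = 0.87
  ((((((((P -> ~Q) -> R) -> P) -> Q) -> ~P) -> P) -> Q) -> R): min(1, 1 − 0.87 + 0.82) = 0.95
  (((((((((P -> ~Q) -> R) -> P) -> Q) -> ~P) -> P) -> Q) -> R) -> P): min(1, 1 − 0.95 + 0.73) = 0.78
  Łukasiewicz value = 0.78
Difference: 0.73 − 0.78 = -0.05

-0.05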